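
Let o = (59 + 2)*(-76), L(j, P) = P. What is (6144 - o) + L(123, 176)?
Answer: 10956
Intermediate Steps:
o = -4636 (o = 61*(-76) = -4636)
(6144 - o) + L(123, 176) = (6144 - 1*(-4636)) + 176 = (6144 + 4636) + 176 = 10780 + 176 = 10956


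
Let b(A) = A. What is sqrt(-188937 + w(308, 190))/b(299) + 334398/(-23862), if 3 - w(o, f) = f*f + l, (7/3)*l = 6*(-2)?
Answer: -55733/3977 + I*sqrt(11026414)/2093 ≈ -14.014 + 1.5865*I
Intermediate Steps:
l = -36/7 (l = 3*(6*(-2))/7 = (3/7)*(-12) = -36/7 ≈ -5.1429)
w(o, f) = 57/7 - f**2 (w(o, f) = 3 - (f*f - 36/7) = 3 - (f**2 - 36/7) = 3 - (-36/7 + f**2) = 3 + (36/7 - f**2) = 57/7 - f**2)
sqrt(-188937 + w(308, 190))/b(299) + 334398/(-23862) = sqrt(-188937 + (57/7 - 1*190**2))/299 + 334398/(-23862) = sqrt(-188937 + (57/7 - 1*36100))*(1/299) + 334398*(-1/23862) = sqrt(-188937 + (57/7 - 36100))*(1/299) - 55733/3977 = sqrt(-188937 - 252643/7)*(1/299) - 55733/3977 = sqrt(-1575202/7)*(1/299) - 55733/3977 = (I*sqrt(11026414)/7)*(1/299) - 55733/3977 = I*sqrt(11026414)/2093 - 55733/3977 = -55733/3977 + I*sqrt(11026414)/2093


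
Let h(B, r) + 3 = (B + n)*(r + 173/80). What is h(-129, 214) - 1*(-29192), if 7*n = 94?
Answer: 2355803/560 ≈ 4206.8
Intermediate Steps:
n = 94/7 (n = (1/7)*94 = 94/7 ≈ 13.429)
h(B, r) = -3 + (94/7 + B)*(173/80 + r) (h(B, r) = -3 + (B + 94/7)*(r + 173/80) = -3 + (94/7 + B)*(r + 173*(1/80)) = -3 + (94/7 + B)*(r + 173/80) = -3 + (94/7 + B)*(173/80 + r))
h(-129, 214) - 1*(-29192) = (7291/280 + (94/7)*214 + (173/80)*(-129) - 129*214) - 1*(-29192) = (7291/280 + 20116/7 - 22317/80 - 27606) + 29192 = -13991717/560 + 29192 = 2355803/560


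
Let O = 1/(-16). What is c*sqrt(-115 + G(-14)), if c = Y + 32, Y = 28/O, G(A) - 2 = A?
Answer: -416*I*sqrt(127) ≈ -4688.1*I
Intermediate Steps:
O = -1/16 ≈ -0.062500
G(A) = 2 + A
Y = -448 (Y = 28/(-1/16) = 28*(-16) = -448)
c = -416 (c = -448 + 32 = -416)
c*sqrt(-115 + G(-14)) = -416*sqrt(-115 + (2 - 14)) = -416*sqrt(-115 - 12) = -416*I*sqrt(127)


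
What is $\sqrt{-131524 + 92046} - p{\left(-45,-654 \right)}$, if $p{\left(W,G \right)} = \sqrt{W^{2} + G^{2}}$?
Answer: $- 3 \sqrt{47749} + i \sqrt{39478} \approx -655.55 + 198.69 i$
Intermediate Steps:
$p{\left(W,G \right)} = \sqrt{G^{2} + W^{2}}$
$\sqrt{-131524 + 92046} - p{\left(-45,-654 \right)} = \sqrt{-131524 + 92046} - \sqrt{\left(-654\right)^{2} + \left(-45\right)^{2}} = \sqrt{-39478} - \sqrt{427716 + 2025} = i \sqrt{39478} - \sqrt{429741} = i \sqrt{39478} - 3 \sqrt{47749} = - 3 \sqrt{47749} + i \sqrt{39478}$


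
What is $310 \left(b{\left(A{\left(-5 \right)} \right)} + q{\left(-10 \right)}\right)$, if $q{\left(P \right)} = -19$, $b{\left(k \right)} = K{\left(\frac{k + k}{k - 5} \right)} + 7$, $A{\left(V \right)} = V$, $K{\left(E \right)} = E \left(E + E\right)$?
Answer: $-3100$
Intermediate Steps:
$K{\left(E \right)} = 2 E^{2}$ ($K{\left(E \right)} = E 2 E = 2 E^{2}$)
$b{\left(k \right)} = 7 + \frac{8 k^{2}}{\left(-5 + k\right)^{2}}$ ($b{\left(k \right)} = 2 \left(\frac{k + k}{k - 5}\right)^{2} + 7 = 2 \left(\frac{2 k}{-5 + k}\right)^{2} + 7 = 2 \frac{4 k^{2}}{\left(-5 + k\right)^{2}} + 7 = \frac{8 k^{2}}{\left(-5 + k\right)^{2}} + 7 = 7 + \frac{8 k^{2}}{\left(-5 + k\right)^{2}}$)
$310 \left(b{\left(A{\left(-5 \right)} \right)} + q{\left(-10 \right)}\right) = 310 \left(\left(7 + \frac{8 \left(-5\right)^{2}}{\left(-5 - 5\right)^{2}}\right) - 19\right) = 310 \left(\left(7 + 8 \cdot 25 \cdot \frac{1}{100}\right) - 19\right) = 310 \left(\left(7 + 2\right) - 19\right) = 310 \left(9 - 19\right) = 310 \left(-10\right) = -3100$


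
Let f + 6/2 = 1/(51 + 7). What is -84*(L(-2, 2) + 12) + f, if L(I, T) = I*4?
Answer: -19661/58 ≈ -338.98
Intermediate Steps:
L(I, T) = 4*I
f = -173/58 (f = -3 + 1/(51 + 7) = -3 + 1/58 = -173/58 ≈ -2.9828)
-84*(L(-2, 2) + 12) + f = -84*(4*(-2) + 12) - 173/58 = -84*(-8 + 12) - 173/58 = -84*4 - 173/58 = -336 - 173/58 = -19661/58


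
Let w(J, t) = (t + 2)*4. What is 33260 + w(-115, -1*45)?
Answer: 33088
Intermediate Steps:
w(J, t) = 8 + 4*t (w(J, t) = (2 + t)*4 = 8 + 4*t)
33260 + w(-115, -1*45) = 33260 + (8 + 4*(-1*45)) = 33260 + (8 + 4*(-45)) = 33260 + (8 - 180) = 33260 - 172 = 33088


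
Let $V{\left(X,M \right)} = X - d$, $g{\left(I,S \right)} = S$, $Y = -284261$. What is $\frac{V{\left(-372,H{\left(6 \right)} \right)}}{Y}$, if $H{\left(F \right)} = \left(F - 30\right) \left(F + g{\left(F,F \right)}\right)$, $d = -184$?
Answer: $\frac{188}{284261} \approx 0.00066136$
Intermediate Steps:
$H{\left(F \right)} = 2 F \left(-30 + F\right)$ ($H{\left(F \right)} = \left(F - 30\right) \left(F + F\right) = \left(-30 + F\right) 2 F = 2 F \left(-30 + F\right)$)
$V{\left(X,M \right)} = 184 + X$ ($V{\left(X,M \right)} = X - -184 = X + 184 = 184 + X$)
$\frac{V{\left(-372,H{\left(6 \right)} \right)}}{Y} = \frac{184 - 372}{-284261} = \left(-188\right) \left(- \frac{1}{284261}\right) = \frac{188}{284261}$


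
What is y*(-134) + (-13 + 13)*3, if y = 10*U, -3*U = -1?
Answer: -1340/3 ≈ -446.67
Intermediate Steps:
U = ⅓ (U = -⅓*(-1) = ⅓ ≈ 0.33333)
y = 10/3 (y = 10*(⅓) = 10/3 ≈ 3.3333)
y*(-134) + (-13 + 13)*3 = (10/3)*(-134) + (-13 + 13)*3 = -1340/3 + 0*3 = -1340/3 + 0 = -1340/3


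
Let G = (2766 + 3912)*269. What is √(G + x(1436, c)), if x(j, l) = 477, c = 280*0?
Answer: 3*√199651 ≈ 1340.5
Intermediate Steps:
c = 0
G = 1796382 (G = 6678*269 = 1796382)
√(G + x(1436, c)) = √(1796382 + 477) = √1796859 = 3*√199651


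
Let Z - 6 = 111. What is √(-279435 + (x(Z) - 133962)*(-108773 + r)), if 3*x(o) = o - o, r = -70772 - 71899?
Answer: 3*√3742629077 ≈ 1.8353e+5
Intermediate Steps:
Z = 117 (Z = 6 + 111 = 117)
r = -142671
x(o) = 0 (x(o) = (o - o)/3 = (⅓)*0 = 0)
√(-279435 + (x(Z) - 133962)*(-108773 + r)) = √(-279435 + (0 - 133962)*(-108773 - 142671)) = √(-279435 - 133962*(-251444)) = √(-279435 + 33683941128) = √33683661693 = 3*√3742629077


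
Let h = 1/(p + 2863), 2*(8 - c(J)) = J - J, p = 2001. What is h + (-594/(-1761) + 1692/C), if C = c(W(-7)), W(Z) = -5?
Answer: 604831691/2855168 ≈ 211.84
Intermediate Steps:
c(J) = 8 (c(J) = 8 - (J - J)/2 = 8 - 1/2*0 = 8 + 0 = 8)
C = 8
h = 1/4864 (h = 1/(2001 + 2863) = 1/4864 ≈ 0.00020559)
h + (-594/(-1761) + 1692/C) = 1/4864 + (-594/(-1761) + 1692/8) = 1/4864 + (-594*(-1/1761) + 1692*(1/8)) = 1/4864 + (198/587 + 423/2) = 1/4864 + 248697/1174 = 604831691/2855168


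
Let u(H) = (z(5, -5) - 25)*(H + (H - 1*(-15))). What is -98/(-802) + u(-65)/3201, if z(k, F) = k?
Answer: 1079149/1283601 ≈ 0.84072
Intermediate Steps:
u(H) = -300 - 40*H (u(H) = (5 - 25)*(H + (H - 1*(-15))) = -20*(H + (H + 15)) = -20*(H + (15 + H)) = -20*(15 + 2*H) = -300 - 40*H)
-98/(-802) + u(-65)/3201 = -98/(-802) + (-300 - 40*(-65))/3201 = -98*(-1/802) + (-300 + 2600)*(1/3201) = 49/401 + 2300*(1/3201) = 49/401 + 2300/3201 = 1079149/1283601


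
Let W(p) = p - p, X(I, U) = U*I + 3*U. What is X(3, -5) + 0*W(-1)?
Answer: -30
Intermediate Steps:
X(I, U) = 3*U + I*U (X(I, U) = I*U + 3*U = 3*U + I*U)
W(p) = 0
X(3, -5) + 0*W(-1) = -5*(3 + 3) + 0*0 = -5*6 + 0 = -30 + 0 = -30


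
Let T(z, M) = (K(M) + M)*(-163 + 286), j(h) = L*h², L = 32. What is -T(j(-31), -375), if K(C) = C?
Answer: 92250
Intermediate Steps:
j(h) = 32*h²
T(z, M) = 246*M (T(z, M) = (M + M)*(-163 + 286) = (2*M)*123 = 246*M)
-T(j(-31), -375) = -246*(-375) = -1*(-92250) = 92250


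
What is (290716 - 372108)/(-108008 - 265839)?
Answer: 81392/373847 ≈ 0.21771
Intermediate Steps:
(290716 - 372108)/(-108008 - 265839) = -81392/(-373847) = -81392*(-1/373847) = 81392/373847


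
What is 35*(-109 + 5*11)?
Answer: -1890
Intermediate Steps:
35*(-109 + 5*11) = 35*(-109 + 55) = 35*(-54) = -1890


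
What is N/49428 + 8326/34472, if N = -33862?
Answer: -94469167/212985252 ≈ -0.44355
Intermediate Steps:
N/49428 + 8326/34472 = -33862/49428 + 8326/34472 = -33862*1/49428 + 8326*(1/34472) = -16931/24714 + 4163/17236 = -94469167/212985252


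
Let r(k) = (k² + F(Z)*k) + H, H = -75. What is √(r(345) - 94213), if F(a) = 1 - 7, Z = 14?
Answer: √22667 ≈ 150.56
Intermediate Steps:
F(a) = -6
r(k) = -75 + k² - 6*k (r(k) = (k² - 6*k) - 75 = -75 + k² - 6*k)
√(r(345) - 94213) = √((-75 + 345² - 6*345) - 94213) = √((-75 + 119025 - 2070) - 94213) = √(116880 - 94213) = √22667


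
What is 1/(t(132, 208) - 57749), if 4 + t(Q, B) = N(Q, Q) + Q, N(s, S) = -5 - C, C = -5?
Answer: -1/57621 ≈ -1.7355e-5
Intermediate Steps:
N(s, S) = 0 (N(s, S) = -5 - 1*(-5) = -5 + 5 = 0)
t(Q, B) = -4 + Q (t(Q, B) = -4 + (0 + Q) = -4 + Q)
1/(t(132, 208) - 57749) = 1/((-4 + 132) - 57749) = 1/(128 - 57749) = 1/(-57621) = -1/57621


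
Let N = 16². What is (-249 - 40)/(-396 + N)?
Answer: 289/140 ≈ 2.0643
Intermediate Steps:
N = 256
(-249 - 40)/(-396 + N) = (-249 - 40)/(-396 + 256) = -289/(-140) = -289*(-1/140) = 289/140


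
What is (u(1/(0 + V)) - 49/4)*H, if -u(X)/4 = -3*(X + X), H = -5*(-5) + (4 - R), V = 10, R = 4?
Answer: -985/4 ≈ -246.25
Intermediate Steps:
H = 25 (H = -5*(-5) + (4 - 1*4) = 25 + (4 - 4) = 25 + 0 = 25)
u(X) = 24*X (u(X) = -(-12)*(X + X) = -(-12)*2*X = -(-24)*X = 24*X)
(u(1/(0 + V)) - 49/4)*H = (24/(0 + 10) - 49/4)*25 = (24/10 - 49*¼)*25 = (24*(⅒) - 49/4)*25 = (12/5 - 49/4)*25 = -197/20*25 = -985/4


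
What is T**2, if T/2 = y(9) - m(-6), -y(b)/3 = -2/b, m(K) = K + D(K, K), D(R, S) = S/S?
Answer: 1156/9 ≈ 128.44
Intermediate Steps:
D(R, S) = 1
m(K) = 1 + K (m(K) = K + 1 = 1 + K)
y(b) = 6/b (y(b) = -(-6)/b = 6/b)
T = 34/3 (T = 2*(6/9 - (1 - 6)) = 2*(6*(1/9) - 1*(-5)) = 2*(2/3 + 5) = 2*(17/3) = 34/3 ≈ 11.333)
T**2 = (34/3)**2 = 1156/9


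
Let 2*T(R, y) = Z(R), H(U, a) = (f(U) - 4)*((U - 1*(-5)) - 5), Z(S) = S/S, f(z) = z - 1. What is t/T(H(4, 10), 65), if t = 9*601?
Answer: 10818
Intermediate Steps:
f(z) = -1 + z
Z(S) = 1
H(U, a) = U*(-5 + U) (H(U, a) = ((-1 + U) - 4)*((U - 1*(-5)) - 5) = (-5 + U)*((U + 5) - 5) = (-5 + U)*((5 + U) - 5) = (-5 + U)*U = U*(-5 + U))
T(R, y) = ½ (T(R, y) = (½)*1 = ½)
t = 5409
t/T(H(4, 10), 65) = 5409/(½) = 5409*2 = 10818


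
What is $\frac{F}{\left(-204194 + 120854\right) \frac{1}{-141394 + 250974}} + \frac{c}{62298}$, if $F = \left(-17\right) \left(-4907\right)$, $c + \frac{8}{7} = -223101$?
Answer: $- \frac{7382251549433}{67302606} \approx -1.0969 \cdot 10^{5}$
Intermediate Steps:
$c = - \frac{1561715}{7}$ ($c = - \frac{8}{7} - 223101 = - \frac{1561715}{7} \approx -2.231 \cdot 10^{5}$)
$F = 83419$
$\frac{F}{\left(-204194 + 120854\right) \frac{1}{-141394 + 250974}} + \frac{c}{62298} = \frac{83419}{\left(-204194 + 120854\right) \frac{1}{-141394 + 250974}} - \frac{1561715}{7 \cdot 62298} = \frac{83419}{\left(-83340\right) \frac{1}{109580}} - \frac{1561715}{436086} = \frac{83419}{- \frac{4167}{5479}} - \frac{1561715}{436086} = 83419 \left(- \frac{5479}{4167}\right) - \frac{1561715}{436086} = - \frac{457052701}{4167} - \frac{1561715}{436086} = - \frac{7382251549433}{67302606}$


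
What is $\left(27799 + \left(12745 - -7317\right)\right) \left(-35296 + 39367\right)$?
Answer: $194842131$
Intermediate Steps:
$\left(27799 + \left(12745 - -7317\right)\right) \left(-35296 + 39367\right) = \left(27799 + \left(12745 + 7317\right)\right) 4071 = \left(27799 + 20062\right) 4071 = 47861 \cdot 4071 = 194842131$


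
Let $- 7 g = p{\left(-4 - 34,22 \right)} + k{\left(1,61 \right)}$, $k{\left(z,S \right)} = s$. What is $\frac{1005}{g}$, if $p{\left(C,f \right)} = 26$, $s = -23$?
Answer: $-2345$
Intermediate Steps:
$k{\left(z,S \right)} = -23$
$g = - \frac{3}{7}$ ($g = - \frac{26 - 23}{7} = \left(- \frac{1}{7}\right) 3 = - \frac{3}{7} \approx -0.42857$)
$\frac{1005}{g} = \frac{1005}{- \frac{3}{7}} = 1005 \left(- \frac{7}{3}\right) = -2345$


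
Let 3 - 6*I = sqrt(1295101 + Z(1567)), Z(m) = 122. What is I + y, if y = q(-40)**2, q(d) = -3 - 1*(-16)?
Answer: 339/2 - sqrt(1295223)/6 ≈ -20.180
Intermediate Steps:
q(d) = 13 (q(d) = -3 + 16 = 13)
I = 1/2 - sqrt(1295223)/6 (I = 1/2 - sqrt(1295101 + 122)/6 = 1/2 - sqrt(1295223)/6 ≈ -189.18)
y = 169 (y = 13**2 = 169)
I + y = (1/2 - sqrt(1295223)/6) + 169 = 339/2 - sqrt(1295223)/6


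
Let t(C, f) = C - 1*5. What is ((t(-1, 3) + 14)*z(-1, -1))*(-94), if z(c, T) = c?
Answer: 752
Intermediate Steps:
t(C, f) = -5 + C (t(C, f) = C - 5 = -5 + C)
((t(-1, 3) + 14)*z(-1, -1))*(-94) = (((-5 - 1) + 14)*(-1))*(-94) = ((-6 + 14)*(-1))*(-94) = (8*(-1))*(-94) = -8*(-94) = 752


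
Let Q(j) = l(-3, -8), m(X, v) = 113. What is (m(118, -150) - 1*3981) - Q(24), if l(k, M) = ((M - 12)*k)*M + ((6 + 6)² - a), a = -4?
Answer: -3536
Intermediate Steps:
l(k, M) = 148 + M*k*(-12 + M) (l(k, M) = ((M - 12)*k)*M + ((6 + 6)² - 1*(-4)) = ((-12 + M)*k)*M + (12² + 4) = (k*(-12 + M))*M + (144 + 4) = M*k*(-12 + M) + 148 = 148 + M*k*(-12 + M))
Q(j) = -332 (Q(j) = 148 - 3*(-8)² - 12*(-8)*(-3) = 148 - 3*64 - 288 = 148 - 192 - 288 = -332)
(m(118, -150) - 1*3981) - Q(24) = (113 - 1*3981) - 1*(-332) = (113 - 3981) + 332 = -3868 + 332 = -3536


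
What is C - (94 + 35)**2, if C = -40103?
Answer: -56744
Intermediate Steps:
C - (94 + 35)**2 = -40103 - (94 + 35)**2 = -40103 - 1*129**2 = -40103 - 1*16641 = -40103 - 16641 = -56744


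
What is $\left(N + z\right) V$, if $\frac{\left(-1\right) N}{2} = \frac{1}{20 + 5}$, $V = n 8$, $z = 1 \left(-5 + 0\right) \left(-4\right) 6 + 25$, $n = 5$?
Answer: $\frac{28984}{5} \approx 5796.8$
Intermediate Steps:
$z = 145$ ($z = 1 \left(-5\right) \left(-4\right) 6 + 25 = \left(-5\right) \left(-4\right) 6 + 25 = 20 \cdot 6 + 25 = 120 + 25 = 145$)
$V = 40$ ($V = 5 \cdot 8 = 40$)
$N = - \frac{2}{25}$ ($N = - \frac{2}{20 + 5} = - \frac{2}{25} \approx -0.08$)
$\left(N + z\right) V = \left(- \frac{2}{25} + 145\right) 40 = \frac{3623}{25} \cdot 40 = \frac{28984}{5}$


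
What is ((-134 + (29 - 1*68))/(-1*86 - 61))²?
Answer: 29929/21609 ≈ 1.3850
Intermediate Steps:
((-134 + (29 - 1*68))/(-1*86 - 61))² = ((-134 + (29 - 68))/(-86 - 61))² = ((-134 - 39)/(-147))² = (-173*(-1/147))² = (173/147)² = 29929/21609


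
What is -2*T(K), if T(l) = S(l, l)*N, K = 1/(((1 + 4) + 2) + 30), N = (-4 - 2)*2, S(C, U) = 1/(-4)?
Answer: -6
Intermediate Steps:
S(C, U) = -¼
N = -12 (N = -6*2 = -12)
K = 1/37 (K = 1/((5 + 2) + 30) = 1/(7 + 30) = 1/37 ≈ 0.027027)
T(l) = 3 (T(l) = -¼*(-12) = 3)
-2*T(K) = -2*3 = -6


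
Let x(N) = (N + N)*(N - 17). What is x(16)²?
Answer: 1024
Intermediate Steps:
x(N) = 2*N*(-17 + N) (x(N) = (2*N)*(-17 + N) = 2*N*(-17 + N))
x(16)² = (2*16*(-17 + 16))² = (2*16*(-1))² = (-32)² = 1024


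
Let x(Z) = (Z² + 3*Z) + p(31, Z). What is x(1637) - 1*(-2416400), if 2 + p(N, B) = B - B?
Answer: 5101078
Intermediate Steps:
p(N, B) = -2 (p(N, B) = -2 + (B - B) = -2 + 0 = -2)
x(Z) = -2 + Z² + 3*Z (x(Z) = (Z² + 3*Z) - 2 = -2 + Z² + 3*Z)
x(1637) - 1*(-2416400) = (-2 + 1637² + 3*1637) - 1*(-2416400) = (-2 + 2679769 + 4911) + 2416400 = 2684678 + 2416400 = 5101078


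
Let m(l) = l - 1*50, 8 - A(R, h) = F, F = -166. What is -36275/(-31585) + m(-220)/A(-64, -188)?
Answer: -73870/183193 ≈ -0.40324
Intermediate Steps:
A(R, h) = 174 (A(R, h) = 8 - 1*(-166) = 8 + 166 = 174)
m(l) = -50 + l (m(l) = l - 50 = -50 + l)
-36275/(-31585) + m(-220)/A(-64, -188) = -36275/(-31585) + (-50 - 220)/174 = -36275*(-1/31585) - 270*1/174 = 7255/6317 - 45/29 = -73870/183193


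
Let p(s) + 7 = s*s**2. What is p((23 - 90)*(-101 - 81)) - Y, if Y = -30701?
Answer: 1813170228078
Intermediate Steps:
p(s) = -7 + s**3 (p(s) = -7 + s*s**2 = -7 + s**3)
p((23 - 90)*(-101 - 81)) - Y = (-7 + ((23 - 90)*(-101 - 81))**3) - 1*(-30701) = (-7 + (-67*(-182))**3) + 30701 = (-7 + 12194**3) + 30701 = (-7 + 1813170197384) + 30701 = 1813170197377 + 30701 = 1813170228078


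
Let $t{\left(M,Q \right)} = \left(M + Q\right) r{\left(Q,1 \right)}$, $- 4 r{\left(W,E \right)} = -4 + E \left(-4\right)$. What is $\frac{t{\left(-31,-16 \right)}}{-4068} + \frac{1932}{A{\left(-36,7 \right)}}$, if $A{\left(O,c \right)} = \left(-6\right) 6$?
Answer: $- \frac{109111}{2034} \approx -53.644$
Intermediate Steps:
$r{\left(W,E \right)} = 1 + E$ ($r{\left(W,E \right)} = - \frac{-4 + E \left(-4\right)}{4} = - \frac{-4 - 4 E}{4} = 1 + E$)
$t{\left(M,Q \right)} = 2 M + 2 Q$ ($t{\left(M,Q \right)} = \left(M + Q\right) \left(1 + 1\right) = \left(M + Q\right) 2 = 2 M + 2 Q$)
$A{\left(O,c \right)} = -36$
$\frac{t{\left(-31,-16 \right)}}{-4068} + \frac{1932}{A{\left(-36,7 \right)}} = \frac{2 \left(-31\right) + 2 \left(-16\right)}{-4068} + \frac{1932}{-36} = \left(-62 - 32\right) \left(- \frac{1}{4068}\right) + 1932 \left(- \frac{1}{36}\right) = \left(-94\right) \left(- \frac{1}{4068}\right) - \frac{161}{3} = \frac{47}{2034} - \frac{161}{3} = - \frac{109111}{2034}$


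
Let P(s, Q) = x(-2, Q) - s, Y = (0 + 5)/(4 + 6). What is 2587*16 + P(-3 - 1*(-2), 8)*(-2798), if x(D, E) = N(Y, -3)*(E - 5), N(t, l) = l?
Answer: 63776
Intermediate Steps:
Y = ½ (Y = 5/10 = 5*(⅒) = ½ ≈ 0.50000)
x(D, E) = 15 - 3*E (x(D, E) = -3*(E - 5) = -3*(-5 + E) = 15 - 3*E)
P(s, Q) = 15 - s - 3*Q (P(s, Q) = (15 - 3*Q) - s = 15 - s - 3*Q)
2587*16 + P(-3 - 1*(-2), 8)*(-2798) = 2587*16 + (15 - (-3 - 1*(-2)) - 3*8)*(-2798) = 41392 + (15 - (-3 + 2) - 24)*(-2798) = 41392 + (15 - 1*(-1) - 24)*(-2798) = 41392 + (15 + 1 - 24)*(-2798) = 41392 - 8*(-2798) = 41392 + 22384 = 63776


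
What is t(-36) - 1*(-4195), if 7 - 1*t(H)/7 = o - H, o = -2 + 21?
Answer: 3859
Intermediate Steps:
o = 19
t(H) = -84 + 7*H (t(H) = 49 - 7*(19 - H) = 49 + (-133 + 7*H) = -84 + 7*H)
t(-36) - 1*(-4195) = (-84 + 7*(-36)) - 1*(-4195) = (-84 - 252) + 4195 = -336 + 4195 = 3859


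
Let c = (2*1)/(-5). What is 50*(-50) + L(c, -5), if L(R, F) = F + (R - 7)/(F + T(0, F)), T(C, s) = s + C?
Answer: -125213/50 ≈ -2504.3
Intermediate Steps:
T(C, s) = C + s
c = -⅖ (c = 2*(-⅕) = -⅖ ≈ -0.40000)
L(R, F) = F + (-7 + R)/(2*F) (L(R, F) = F + (R - 7)/(F + (0 + F)) = F + (-7 + R)/(F + F) = F + (-7 + R)/((2*F)) = F + (-7 + R)*(1/(2*F)) = F + (-7 + R)/(2*F))
50*(-50) + L(c, -5) = 50*(-50) + (½)*(-7 - ⅖ + 2*(-5)²)/(-5) = -2500 + (½)*(-⅕)*(-7 - ⅖ + 2*25) = -2500 + (½)*(-⅕)*(-7 - ⅖ + 50) = -2500 + (½)*(-⅕)*(213/5) = -2500 - 213/50 = -125213/50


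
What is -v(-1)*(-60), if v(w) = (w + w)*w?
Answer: 120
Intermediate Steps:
v(w) = 2*w² (v(w) = (2*w)*w = 2*w²)
-v(-1)*(-60) = -2*(-1)²*(-60) = -2*(-60) = 120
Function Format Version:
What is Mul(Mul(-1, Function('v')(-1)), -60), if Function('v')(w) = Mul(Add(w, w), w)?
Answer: 120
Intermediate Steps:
Function('v')(w) = Mul(2, Pow(w, 2)) (Function('v')(w) = Mul(Mul(2, w), w) = Mul(2, Pow(w, 2)))
Mul(Mul(-1, Function('v')(-1)), -60) = Mul(Mul(-1, Mul(2, Pow(-1, 2))), -60) = Mul(Mul(-1, Mul(2, 1)), -60) = Mul(Mul(-1, 2), -60) = Mul(-2, -60) = 120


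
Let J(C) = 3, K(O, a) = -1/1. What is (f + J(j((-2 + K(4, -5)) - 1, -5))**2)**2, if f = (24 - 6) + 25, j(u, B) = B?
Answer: 2704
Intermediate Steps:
K(O, a) = -1 (K(O, a) = -1*1 = -1)
f = 43 (f = 18 + 25 = 43)
(f + J(j((-2 + K(4, -5)) - 1, -5))**2)**2 = (43 + 3**2)**2 = (43 + 9)**2 = 52**2 = 2704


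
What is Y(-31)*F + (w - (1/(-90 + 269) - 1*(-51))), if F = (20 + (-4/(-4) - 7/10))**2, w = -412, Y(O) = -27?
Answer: -207450897/17900 ≈ -11589.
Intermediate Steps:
F = 41209/100 (F = (20 + (-4*(-1/4) - 7*1/10))**2 = (20 + (1 - 7/10))**2 = (20 + 3/10)**2 = (203/10)**2 = 41209/100 ≈ 412.09)
Y(-31)*F + (w - (1/(-90 + 269) - 1*(-51))) = -27*41209/100 + (-412 - (1/(-90 + 269) - 1*(-51))) = -1112643/100 + (-412 - (1/179 + 51)) = -1112643/100 + (-412 - 1*9130/179) = -1112643/100 + (-412 - 9130/179) = -1112643/100 - 82878/179 = -207450897/17900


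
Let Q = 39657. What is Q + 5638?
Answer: 45295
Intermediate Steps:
Q + 5638 = 39657 + 5638 = 45295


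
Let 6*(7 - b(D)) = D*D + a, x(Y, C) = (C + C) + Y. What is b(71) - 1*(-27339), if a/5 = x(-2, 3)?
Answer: 53005/2 ≈ 26503.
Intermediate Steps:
x(Y, C) = Y + 2*C (x(Y, C) = 2*C + Y = Y + 2*C)
a = 20 (a = 5*(-2 + 2*3) = 5*(-2 + 6) = 5*4 = 20)
b(D) = 11/3 - D²/6 (b(D) = 7 - (D*D + 20)/6 = 7 - (D² + 20)/6 = 7 - (20 + D²)/6 = 7 + (-10/3 - D²/6) = 11/3 - D²/6)
b(71) - 1*(-27339) = (11/3 - ⅙*71²) - 1*(-27339) = (11/3 - ⅙*5041) + 27339 = (11/3 - 5041/6) + 27339 = -1673/2 + 27339 = 53005/2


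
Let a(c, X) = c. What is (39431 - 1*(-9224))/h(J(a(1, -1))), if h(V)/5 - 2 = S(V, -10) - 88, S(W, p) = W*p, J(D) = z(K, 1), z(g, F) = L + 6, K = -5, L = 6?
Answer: -9731/206 ≈ -47.238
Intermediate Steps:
z(g, F) = 12 (z(g, F) = 6 + 6 = 12)
J(D) = 12
h(V) = -430 - 50*V (h(V) = 10 + 5*(V*(-10) - 88) = 10 + 5*(-10*V - 88) = 10 + 5*(-88 - 10*V) = 10 + (-440 - 50*V) = -430 - 50*V)
(39431 - 1*(-9224))/h(J(a(1, -1))) = (39431 - 1*(-9224))/(-430 - 50*12) = (39431 + 9224)/(-430 - 600) = 48655/(-1030) = 48655*(-1/1030) = -9731/206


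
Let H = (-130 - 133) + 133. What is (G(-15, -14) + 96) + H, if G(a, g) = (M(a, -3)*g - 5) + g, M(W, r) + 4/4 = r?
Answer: 3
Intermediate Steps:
M(W, r) = -1 + r
H = -130 (H = -263 + 133 = -130)
G(a, g) = -5 - 3*g (G(a, g) = ((-1 - 3)*g - 5) + g = (-4*g - 5) + g = (-5 - 4*g) + g = -5 - 3*g)
(G(-15, -14) + 96) + H = ((-5 - 3*(-14)) + 96) - 130 = ((-5 + 42) + 96) - 130 = (37 + 96) - 130 = 133 - 130 = 3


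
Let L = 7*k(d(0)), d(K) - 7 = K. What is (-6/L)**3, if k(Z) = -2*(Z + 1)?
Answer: 27/175616 ≈ 0.00015374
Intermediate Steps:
d(K) = 7 + K
k(Z) = -2 - 2*Z (k(Z) = -2*(1 + Z) = -2 - 2*Z)
L = -112 (L = 7*(-2 - 2*(7 + 0)) = 7*(-2 - 2*7) = 7*(-2 - 14) = 7*(-16) = -112)
(-6/L)**3 = (-6/(-112))**3 = (-6*(-1/112))**3 = (3/56)**3 = 27/175616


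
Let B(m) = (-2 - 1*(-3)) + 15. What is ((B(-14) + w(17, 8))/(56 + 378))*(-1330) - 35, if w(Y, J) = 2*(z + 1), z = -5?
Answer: -1845/31 ≈ -59.516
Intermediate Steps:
B(m) = 16 (B(m) = (-2 + 3) + 15 = 1 + 15 = 16)
w(Y, J) = -8 (w(Y, J) = 2*(-5 + 1) = 2*(-4) = -8)
((B(-14) + w(17, 8))/(56 + 378))*(-1330) - 35 = ((16 - 8)/(56 + 378))*(-1330) - 35 = (8/434)*(-1330) - 35 = (8*(1/434))*(-1330) - 35 = (4/217)*(-1330) - 35 = -760/31 - 35 = -1845/31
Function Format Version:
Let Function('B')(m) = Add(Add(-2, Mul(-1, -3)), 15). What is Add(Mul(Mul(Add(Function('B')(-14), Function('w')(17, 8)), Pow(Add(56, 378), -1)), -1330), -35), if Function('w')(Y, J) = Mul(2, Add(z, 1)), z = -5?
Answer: Rational(-1845, 31) ≈ -59.516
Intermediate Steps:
Function('B')(m) = 16 (Function('B')(m) = Add(Add(-2, 3), 15) = Add(1, 15) = 16)
Function('w')(Y, J) = -8 (Function('w')(Y, J) = Mul(2, Add(-5, 1)) = Mul(2, -4) = -8)
Add(Mul(Mul(Add(Function('B')(-14), Function('w')(17, 8)), Pow(Add(56, 378), -1)), -1330), -35) = Add(Mul(Mul(Add(16, -8), Pow(Add(56, 378), -1)), -1330), -35) = Add(Mul(Mul(8, Pow(434, -1)), -1330), -35) = Add(Mul(Mul(8, Rational(1, 434)), -1330), -35) = Add(Mul(Rational(4, 217), -1330), -35) = Add(Rational(-760, 31), -35) = Rational(-1845, 31)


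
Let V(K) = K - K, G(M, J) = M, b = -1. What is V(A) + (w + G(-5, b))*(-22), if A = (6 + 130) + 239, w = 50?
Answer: -990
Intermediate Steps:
A = 375 (A = 136 + 239 = 375)
V(K) = 0
V(A) + (w + G(-5, b))*(-22) = 0 + (50 - 5)*(-22) = 0 + 45*(-22) = 0 - 990 = -990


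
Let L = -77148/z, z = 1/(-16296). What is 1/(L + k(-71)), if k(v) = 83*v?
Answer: 1/1257197915 ≈ 7.9542e-10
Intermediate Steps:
z = -1/16296 ≈ -6.1365e-5
L = 1257203808 (L = -77148/(-1/16296) = -77148*(-16296) = 1257203808)
1/(L + k(-71)) = 1/(1257203808 + 83*(-71)) = 1/(1257203808 - 5893) = 1/1257197915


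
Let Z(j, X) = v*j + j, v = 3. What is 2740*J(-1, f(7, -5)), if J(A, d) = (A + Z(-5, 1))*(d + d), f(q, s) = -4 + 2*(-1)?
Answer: 690480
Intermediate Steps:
Z(j, X) = 4*j (Z(j, X) = 3*j + j = 4*j)
f(q, s) = -6 (f(q, s) = -4 - 2 = -6)
J(A, d) = 2*d*(-20 + A) (J(A, d) = (A + 4*(-5))*(d + d) = (A - 20)*(2*d) = (-20 + A)*(2*d) = 2*d*(-20 + A))
2740*J(-1, f(7, -5)) = 2740*(2*(-6)*(-20 - 1)) = 2740*(2*(-6)*(-21)) = 2740*252 = 690480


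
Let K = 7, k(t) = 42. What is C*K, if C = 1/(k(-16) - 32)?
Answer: 7/10 ≈ 0.70000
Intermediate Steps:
C = ⅒ (C = 1/(42 - 32) = 1/10 = ⅒ ≈ 0.10000)
C*K = (⅒)*7 = 7/10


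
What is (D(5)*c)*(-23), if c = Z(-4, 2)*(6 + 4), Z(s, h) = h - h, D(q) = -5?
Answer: 0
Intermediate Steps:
Z(s, h) = 0
c = 0 (c = 0*(6 + 4) = 0*10 = 0)
(D(5)*c)*(-23) = -5*0*(-23) = 0*(-23) = 0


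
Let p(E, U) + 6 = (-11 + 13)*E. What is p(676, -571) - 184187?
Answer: -182841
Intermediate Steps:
p(E, U) = -6 + 2*E (p(E, U) = -6 + (-11 + 13)*E = -6 + 2*E)
p(676, -571) - 184187 = (-6 + 2*676) - 184187 = (-6 + 1352) - 184187 = 1346 - 184187 = -182841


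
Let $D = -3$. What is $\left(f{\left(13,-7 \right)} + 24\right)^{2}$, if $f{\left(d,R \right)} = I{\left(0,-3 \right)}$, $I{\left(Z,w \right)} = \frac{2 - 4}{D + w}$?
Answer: $\frac{5329}{9} \approx 592.11$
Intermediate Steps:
$I{\left(Z,w \right)} = - \frac{2}{-3 + w}$ ($I{\left(Z,w \right)} = \frac{2 - 4}{-3 + w} = - \frac{2}{-3 + w}$)
$f{\left(d,R \right)} = \frac{1}{3}$ ($f{\left(d,R \right)} = - \frac{2}{-3 - 3} = - \frac{2}{-6} = \left(-2\right) \left(- \frac{1}{6}\right) = \frac{1}{3}$)
$\left(f{\left(13,-7 \right)} + 24\right)^{2} = \left(\frac{1}{3} + 24\right)^{2} = \left(\frac{73}{3}\right)^{2} = \frac{5329}{9}$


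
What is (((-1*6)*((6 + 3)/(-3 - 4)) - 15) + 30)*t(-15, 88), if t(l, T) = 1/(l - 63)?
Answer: -53/182 ≈ -0.29121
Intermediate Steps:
t(l, T) = 1/(-63 + l)
(((-1*6)*((6 + 3)/(-3 - 4)) - 15) + 30)*t(-15, 88) = (((-1*6)*((6 + 3)/(-3 - 4)) - 15) + 30)/(-63 - 15) = ((-54/(-7) - 15) + 30)/(-78) = ((-54*(-1)/7 - 15) + 30)*(-1/78) = ((-6*(-9/7) - 15) + 30)*(-1/78) = ((54/7 - 15) + 30)*(-1/78) = (-51/7 + 30)*(-1/78) = (159/7)*(-1/78) = -53/182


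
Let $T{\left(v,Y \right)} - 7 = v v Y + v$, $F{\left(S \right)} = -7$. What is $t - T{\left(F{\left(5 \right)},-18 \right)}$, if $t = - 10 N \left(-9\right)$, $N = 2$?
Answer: $1062$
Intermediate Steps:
$T{\left(v,Y \right)} = 7 + v + Y v^{2}$ ($T{\left(v,Y \right)} = 7 + \left(v v Y + v\right) = 7 + \left(v^{2} Y + v\right) = 7 + \left(Y v^{2} + v\right) = 7 + \left(v + Y v^{2}\right) = 7 + v + Y v^{2}$)
$t = 180$ ($t = \left(-10\right) 2 \left(-9\right) = \left(-20\right) \left(-9\right) = 180$)
$t - T{\left(F{\left(5 \right)},-18 \right)} = 180 - \left(7 - 7 - 18 \left(-7\right)^{2}\right) = 180 - \left(7 - 7 - 882\right) = 180 - -882 = 180 + 882 = 1062$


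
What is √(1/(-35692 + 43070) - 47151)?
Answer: I*√2566659208106/7378 ≈ 217.14*I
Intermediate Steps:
√(1/(-35692 + 43070) - 47151) = √(1/7378 - 47151) = √(-347880077/7378) = I*√2566659208106/7378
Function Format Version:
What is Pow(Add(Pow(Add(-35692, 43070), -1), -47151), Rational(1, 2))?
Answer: Mul(Rational(1, 7378), I, Pow(2566659208106, Rational(1, 2))) ≈ Mul(217.14, I)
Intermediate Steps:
Pow(Add(Pow(Add(-35692, 43070), -1), -47151), Rational(1, 2)) = Pow(Add(Pow(7378, -1), -47151), Rational(1, 2)) = Pow(Add(Rational(1, 7378), -47151), Rational(1, 2)) = Pow(Rational(-347880077, 7378), Rational(1, 2)) = Mul(Rational(1, 7378), I, Pow(2566659208106, Rational(1, 2)))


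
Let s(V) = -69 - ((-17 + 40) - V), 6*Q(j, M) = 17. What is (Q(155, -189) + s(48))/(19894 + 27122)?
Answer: -247/282096 ≈ -0.00087559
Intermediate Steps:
Q(j, M) = 17/6 (Q(j, M) = (1/6)*17 = 17/6)
s(V) = -92 + V (s(V) = -69 - (23 - V) = -69 + (-23 + V) = -92 + V)
(Q(155, -189) + s(48))/(19894 + 27122) = (17/6 + (-92 + 48))/(19894 + 27122) = (17/6 - 44)/47016 = -247/6*1/47016 = -247/282096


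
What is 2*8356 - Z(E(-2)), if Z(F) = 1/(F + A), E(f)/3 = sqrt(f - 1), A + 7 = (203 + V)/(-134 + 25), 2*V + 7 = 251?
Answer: 25143840664/1504531 + 35643*I*sqrt(3)/1504531 ≈ 16712.0 + 0.041033*I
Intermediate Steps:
V = 122 (V = -7/2 + (1/2)*251 = -7/2 + 251/2 = 122)
A = -1088/109 (A = -7 + (203 + 122)/(-134 + 25) = -7 + 325/(-109) = -7 + 325*(-1/109) = -7 - 325/109 = -1088/109 ≈ -9.9817)
E(f) = 3*sqrt(-1 + f) (E(f) = 3*sqrt(f - 1) = 3*sqrt(-1 + f))
Z(F) = 1/(-1088/109 + F) (Z(F) = 1/(F - 1088/109) = 1/(-1088/109 + F))
2*8356 - Z(E(-2)) = 2*8356 - 109/(-1088 + 109*(3*sqrt(-1 - 2))) = 16712 - 109/(-1088 + 109*(3*sqrt(-3))) = 16712 - 109/(-1088 + 109*(3*(I*sqrt(3)))) = 16712 - 109/(-1088 + 109*(3*I*sqrt(3))) = 16712 - 109/(-1088 + 327*I*sqrt(3))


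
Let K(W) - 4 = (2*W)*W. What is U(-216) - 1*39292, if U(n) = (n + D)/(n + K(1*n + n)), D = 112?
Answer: -3664332654/93259 ≈ -39292.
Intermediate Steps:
K(W) = 4 + 2*W² (K(W) = 4 + (2*W)*W = 4 + 2*W²)
U(n) = (112 + n)/(4 + n + 8*n²) (U(n) = (n + 112)/(n + (4 + 2*(1*n + n)²)) = (112 + n)/(n + (4 + 2*(n + n)²)) = (112 + n)/(n + (4 + 2*(2*n)²)) = (112 + n)/(n + (4 + 2*(4*n²))) = (112 + n)/(n + (4 + 8*n²)) = (112 + n)/(4 + n + 8*n²))
U(-216) - 1*39292 = (112 - 216)/(4 - 216 + 8*(-216)²) - 1*39292 = -104/(4 - 216 + 8*46656) - 39292 = -104/(4 - 216 + 373248) - 39292 = -104/373036 - 39292 = (1/373036)*(-104) - 39292 = -26/93259 - 39292 = -3664332654/93259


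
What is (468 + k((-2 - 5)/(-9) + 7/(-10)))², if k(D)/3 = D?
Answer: 197318209/900 ≈ 2.1924e+5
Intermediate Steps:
k(D) = 3*D
(468 + k((-2 - 5)/(-9) + 7/(-10)))² = (468 + 3*((-2 - 5)/(-9) + 7/(-10)))² = (468 + 3*(-7*(-⅑) + 7*(-⅒)))² = (468 + 3*(7/9 - 7/10))² = (468 + 3*(7/90))² = (468 + 7/30)² = (14047/30)² = 197318209/900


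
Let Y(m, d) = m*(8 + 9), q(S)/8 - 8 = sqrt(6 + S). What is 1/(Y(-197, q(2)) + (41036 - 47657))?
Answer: -1/9970 ≈ -0.00010030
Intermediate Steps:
q(S) = 64 + 8*sqrt(6 + S)
Y(m, d) = 17*m (Y(m, d) = m*17 = 17*m)
1/(Y(-197, q(2)) + (41036 - 47657)) = 1/(17*(-197) + (41036 - 47657)) = 1/(-3349 - 6621) = 1/(-9970) = -1/9970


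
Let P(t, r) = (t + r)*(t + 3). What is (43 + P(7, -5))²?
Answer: 3969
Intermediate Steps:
P(t, r) = (3 + t)*(r + t) (P(t, r) = (r + t)*(3 + t) = (3 + t)*(r + t))
(43 + P(7, -5))² = (43 + (7² + 3*(-5) + 3*7 - 5*7))² = (43 + (49 - 15 + 21 - 35))² = (43 + 20)² = 63² = 3969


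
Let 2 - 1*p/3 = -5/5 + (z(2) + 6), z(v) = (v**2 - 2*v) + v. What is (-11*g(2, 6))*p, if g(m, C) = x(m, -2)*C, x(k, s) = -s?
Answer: 1980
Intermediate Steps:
z(v) = v**2 - v
g(m, C) = 2*C (g(m, C) = (-1*(-2))*C = 2*C)
p = -15 (p = 6 - 3*(-5/5 + (2*(-1 + 2) + 6)) = 6 - 3*(-5*1/5 + (2*1 + 6)) = 6 - 3*(-1 + (2 + 6)) = 6 - 3*(-1 + 8) = 6 - 3*7 = 6 - 21 = -15)
(-11*g(2, 6))*p = -22*6*(-15) = -11*12*(-15) = -132*(-15) = 1980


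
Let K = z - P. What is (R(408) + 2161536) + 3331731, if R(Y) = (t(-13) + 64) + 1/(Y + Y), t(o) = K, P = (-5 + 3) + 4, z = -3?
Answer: 4482554017/816 ≈ 5.4933e+6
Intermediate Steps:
P = 2 (P = -2 + 4 = 2)
K = -5 (K = -3 - 1*2 = -3 - 2 = -5)
t(o) = -5
R(Y) = 59 + 1/(2*Y) (R(Y) = (-5 + 64) + 1/(Y + Y) = 59 + 1/(2*Y))
(R(408) + 2161536) + 3331731 = ((59 + (1/2)/408) + 2161536) + 3331731 = ((59 + (1/2)*(1/408)) + 2161536) + 3331731 = ((59 + 1/816) + 2161536) + 3331731 = (48145/816 + 2161536) + 3331731 = 1763861521/816 + 3331731 = 4482554017/816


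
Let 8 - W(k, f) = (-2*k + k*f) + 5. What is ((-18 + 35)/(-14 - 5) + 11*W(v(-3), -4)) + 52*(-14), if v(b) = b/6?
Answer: -13849/19 ≈ -728.89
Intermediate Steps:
v(b) = b/6 (v(b) = b*(⅙) = b/6)
W(k, f) = 3 + 2*k - f*k (W(k, f) = 8 - ((-2*k + k*f) + 5) = 8 - ((-2*k + f*k) + 5) = 8 - (5 - 2*k + f*k) = 8 + (-5 + 2*k - f*k) = 3 + 2*k - f*k)
((-18 + 35)/(-14 - 5) + 11*W(v(-3), -4)) + 52*(-14) = ((-18 + 35)/(-14 - 5) + 11*(3 + 2*((⅙)*(-3)) - 1*(-4)*(⅙)*(-3))) + 52*(-14) = (17/(-19) + 11*(3 + 2*(-½) - 1*(-4)*(-½))) - 728 = (17*(-1/19) + 11*(3 - 1 - 2)) - 728 = (-17/19 + 11*0) - 728 = (-17/19 + 0) - 728 = -17/19 - 728 = -13849/19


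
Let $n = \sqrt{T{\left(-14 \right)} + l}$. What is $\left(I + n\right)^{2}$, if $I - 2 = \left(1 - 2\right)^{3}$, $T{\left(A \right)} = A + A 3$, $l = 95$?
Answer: $\left(1 + \sqrt{39}\right)^{2} \approx 52.49$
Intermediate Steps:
$T{\left(A \right)} = 4 A$ ($T{\left(A \right)} = A + 3 A = 4 A$)
$n = \sqrt{39}$ ($n = \sqrt{4 \left(-14\right) + 95} = \sqrt{-56 + 95} = \sqrt{39} \approx 6.245$)
$I = 1$ ($I = 2 + \left(1 - 2\right)^{3} = 2 + \left(-1\right)^{3} = 2 - 1 = 1$)
$\left(I + n\right)^{2} = \left(1 + \sqrt{39}\right)^{2}$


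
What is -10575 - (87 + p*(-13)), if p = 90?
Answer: -9492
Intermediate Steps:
-10575 - (87 + p*(-13)) = -10575 - (87 + 90*(-13)) = -10575 - (87 - 1170) = -10575 - 1*(-1083) = -10575 + 1083 = -9492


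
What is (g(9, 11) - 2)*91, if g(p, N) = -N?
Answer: -1183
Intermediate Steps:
(g(9, 11) - 2)*91 = (-1*11 - 2)*91 = (-11 - 2)*91 = -13*91 = -1183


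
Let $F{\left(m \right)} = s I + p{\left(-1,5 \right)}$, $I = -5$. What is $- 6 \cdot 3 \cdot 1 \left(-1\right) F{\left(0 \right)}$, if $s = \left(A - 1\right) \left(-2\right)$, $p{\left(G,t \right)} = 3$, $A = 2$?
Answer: $234$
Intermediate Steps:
$s = -2$ ($s = \left(2 - 1\right) \left(-2\right) = 1 \left(-2\right) = -2$)
$F{\left(m \right)} = 13$ ($F{\left(m \right)} = \left(-2\right) \left(-5\right) + 3 = 10 + 3 = 13$)
$- 6 \cdot 3 \cdot 1 \left(-1\right) F{\left(0 \right)} = - 6 \cdot 3 \cdot 1 \left(-1\right) 13 = - 6 \cdot 3 \left(-1\right) 13 = \left(-6\right) \left(-3\right) 13 = 18 \cdot 13 = 234$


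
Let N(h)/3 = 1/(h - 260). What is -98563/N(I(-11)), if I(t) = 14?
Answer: 8082166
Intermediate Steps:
N(h) = 3/(-260 + h) (N(h) = 3/(h - 260) = 3/(-260 + h))
-98563/N(I(-11)) = -98563/(3/(-260 + 14)) = -98563/(3/(-246)) = -98563/(3*(-1/246)) = -98563/(-1/82) = -98563*(-82) = 8082166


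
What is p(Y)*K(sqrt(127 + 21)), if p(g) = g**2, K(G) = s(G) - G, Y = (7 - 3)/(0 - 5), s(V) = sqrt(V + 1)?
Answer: -32*sqrt(37)/25 + 16*sqrt(1 + 2*sqrt(37))/25 ≈ -5.4637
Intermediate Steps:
s(V) = sqrt(1 + V)
Y = -4/5 (Y = 4/(-5) = 4*(-1/5) = -4/5 ≈ -0.80000)
K(G) = sqrt(1 + G) - G
p(Y)*K(sqrt(127 + 21)) = (-4/5)**2*(sqrt(1 + sqrt(127 + 21)) - sqrt(127 + 21)) = 16*(sqrt(1 + sqrt(148)) - sqrt(148))/25 = 16*(sqrt(1 + 2*sqrt(37)) - 2*sqrt(37))/25 = -32*sqrt(37)/25 + 16*sqrt(1 + 2*sqrt(37))/25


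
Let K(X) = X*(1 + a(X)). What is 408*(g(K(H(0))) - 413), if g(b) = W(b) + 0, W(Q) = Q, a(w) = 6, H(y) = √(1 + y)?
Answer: -165648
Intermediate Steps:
K(X) = 7*X (K(X) = X*(1 + 6) = X*7 = 7*X)
g(b) = b (g(b) = b + 0 = b)
408*(g(K(H(0))) - 413) = 408*(7*√(1 + 0) - 413) = 408*(7*√1 - 413) = 408*(7*1 - 413) = 408*(7 - 413) = 408*(-406) = -165648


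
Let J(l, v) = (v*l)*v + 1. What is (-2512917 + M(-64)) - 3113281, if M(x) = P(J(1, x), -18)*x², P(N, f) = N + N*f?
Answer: -290908502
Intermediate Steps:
J(l, v) = 1 + l*v² (J(l, v) = (l*v)*v + 1 = l*v² + 1 = 1 + l*v²)
M(x) = x²*(-17 - 17*x²) (M(x) = ((1 + 1*x²)*(1 - 18))*x² = ((1 + x²)*(-17))*x² = (-17 - 17*x²)*x² = x²*(-17 - 17*x²))
(-2512917 + M(-64)) - 3113281 = (-2512917 + 17*(-64)²*(-1 - 1*(-64)²)) - 3113281 = (-2512917 + 17*4096*(-1 - 1*4096)) - 3113281 = (-2512917 + 17*4096*(-1 - 4096)) - 3113281 = (-2512917 + 17*4096*(-4097)) - 3113281 = (-2512917 - 285282304) - 3113281 = -287795221 - 3113281 = -290908502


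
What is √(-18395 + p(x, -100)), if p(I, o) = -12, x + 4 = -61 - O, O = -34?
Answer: I*√18407 ≈ 135.67*I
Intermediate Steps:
x = -31 (x = -4 + (-61 - 1*(-34)) = -4 + (-61 + 34) = -4 - 27 = -31)
√(-18395 + p(x, -100)) = √(-18395 - 12) = √(-18407) = I*√18407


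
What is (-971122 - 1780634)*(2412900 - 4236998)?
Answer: 5019472616088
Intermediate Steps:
(-971122 - 1780634)*(2412900 - 4236998) = -2751756*(-1824098) = 5019472616088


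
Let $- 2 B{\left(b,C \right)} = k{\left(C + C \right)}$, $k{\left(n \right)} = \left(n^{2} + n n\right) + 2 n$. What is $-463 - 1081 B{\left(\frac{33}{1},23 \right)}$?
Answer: $2336659$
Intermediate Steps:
$k{\left(n \right)} = 2 n + 2 n^{2}$ ($k{\left(n \right)} = \left(n^{2} + n^{2}\right) + 2 n = 2 n^{2} + 2 n = 2 n + 2 n^{2}$)
$B{\left(b,C \right)} = - 2 C \left(1 + 2 C\right)$ ($B{\left(b,C \right)} = - \frac{2 \left(C + C\right) \left(1 + \left(C + C\right)\right)}{2} = - \frac{2 \cdot 2 C \left(1 + 2 C\right)}{2} = - \frac{4 C \left(1 + 2 C\right)}{2} = - 2 C \left(1 + 2 C\right)$)
$-463 - 1081 B{\left(\frac{33}{1},23 \right)} = -463 - 1081 \left(\left(-2\right) 23 \left(1 + 2 \cdot 23\right)\right) = -463 - 1081 \left(\left(-2\right) 23 \left(1 + 46\right)\right) = -463 - 1081 \left(\left(-2\right) 23 \cdot 47\right) = -463 - -2337122 = -463 + 2337122 = 2336659$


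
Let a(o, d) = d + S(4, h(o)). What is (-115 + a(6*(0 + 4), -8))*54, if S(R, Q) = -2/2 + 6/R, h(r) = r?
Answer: -6615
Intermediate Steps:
S(R, Q) = -1 + 6/R (S(R, Q) = -2*½ + 6/R = -1 + 6/R)
a(o, d) = ½ + d (a(o, d) = d + (6 - 1*4)/4 = d + (6 - 4)/4 = d + (¼)*2 = d + ½ = ½ + d)
(-115 + a(6*(0 + 4), -8))*54 = (-115 + (½ - 8))*54 = (-115 - 15/2)*54 = -245/2*54 = -6615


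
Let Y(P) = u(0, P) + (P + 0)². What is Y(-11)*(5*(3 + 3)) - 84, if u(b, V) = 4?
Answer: 3666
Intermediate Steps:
Y(P) = 4 + P² (Y(P) = 4 + (P + 0)² = 4 + P²)
Y(-11)*(5*(3 + 3)) - 84 = (4 + (-11)²)*(5*(3 + 3)) - 84 = (4 + 121)*(5*6) - 84 = 125*30 - 84 = 3750 - 84 = 3666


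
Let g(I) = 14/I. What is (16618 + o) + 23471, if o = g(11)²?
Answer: 4850965/121 ≈ 40091.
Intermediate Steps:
o = 196/121 (o = (14/11)² = 196/121 ≈ 1.6198)
(16618 + o) + 23471 = (16618 + 196/121) + 23471 = 2010974/121 + 23471 = 4850965/121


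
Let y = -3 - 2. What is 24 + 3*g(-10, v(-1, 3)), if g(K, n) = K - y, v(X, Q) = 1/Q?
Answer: 9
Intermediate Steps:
y = -5
v(X, Q) = 1/Q
g(K, n) = 5 + K (g(K, n) = K - 1*(-5) = K + 5 = 5 + K)
24 + 3*g(-10, v(-1, 3)) = 24 + 3*(5 - 10) = 24 + 3*(-5) = 24 - 15 = 9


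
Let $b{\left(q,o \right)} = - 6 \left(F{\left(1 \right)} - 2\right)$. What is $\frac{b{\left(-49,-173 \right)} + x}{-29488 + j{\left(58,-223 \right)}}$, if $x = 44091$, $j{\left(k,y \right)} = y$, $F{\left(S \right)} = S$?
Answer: $- \frac{44097}{29711} \approx -1.4842$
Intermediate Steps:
$b{\left(q,o \right)} = 6$ ($b{\left(q,o \right)} = - 6 \left(1 - 2\right) = \left(-6\right) \left(-1\right) = 6$)
$\frac{b{\left(-49,-173 \right)} + x}{-29488 + j{\left(58,-223 \right)}} = \frac{6 + 44091}{-29488 - 223} = \frac{44097}{-29711} = 44097 \left(- \frac{1}{29711}\right) = - \frac{44097}{29711}$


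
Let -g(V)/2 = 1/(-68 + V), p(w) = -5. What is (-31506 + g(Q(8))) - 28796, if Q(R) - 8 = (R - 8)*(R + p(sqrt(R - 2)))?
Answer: -1809059/30 ≈ -60302.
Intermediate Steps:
Q(R) = 8 + (-8 + R)*(-5 + R) (Q(R) = 8 + (R - 8)*(R - 5) = 8 + (-8 + R)*(-5 + R))
g(V) = -2/(-68 + V)
(-31506 + g(Q(8))) - 28796 = (-31506 - 2/(-68 + (48 + 8**2 - 13*8))) - 28796 = (-31506 - 2/(-68 + (48 + 64 - 104))) - 28796 = (-31506 - 2/(-68 + 8)) - 28796 = (-31506 - 2/(-60)) - 28796 = (-31506 - 2*(-1/60)) - 28796 = (-31506 + 1/30) - 28796 = -945179/30 - 28796 = -1809059/30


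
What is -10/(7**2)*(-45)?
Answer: 450/49 ≈ 9.1837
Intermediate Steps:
-10/(7**2)*(-45) = -10/49*(-45) = 450/49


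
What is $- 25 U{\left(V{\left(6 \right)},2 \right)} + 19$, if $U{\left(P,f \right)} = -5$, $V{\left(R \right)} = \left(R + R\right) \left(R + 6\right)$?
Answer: $144$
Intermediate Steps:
$V{\left(R \right)} = 2 R \left(6 + R\right)$
$- 25 U{\left(V{\left(6 \right)},2 \right)} + 19 = \left(-25\right) \left(-5\right) + 19 = 125 + 19 = 144$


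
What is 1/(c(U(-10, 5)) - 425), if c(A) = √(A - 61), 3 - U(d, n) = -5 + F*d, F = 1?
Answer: -425/180668 - I*√43/180668 ≈ -0.0023524 - 3.6296e-5*I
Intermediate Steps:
U(d, n) = 8 - d (U(d, n) = 3 - (-5 + 1*d) = 3 - (-5 + d) = 3 + (5 - d) = 8 - d)
c(A) = √(-61 + A)
1/(c(U(-10, 5)) - 425) = 1/(√(-61 + (8 - 1*(-10))) - 425) = 1/(√(-61 + (8 + 10)) - 425) = 1/(√(-61 + 18) - 425) = 1/(√(-43) - 425) = 1/(I*√43 - 425) = 1/(-425 + I*√43)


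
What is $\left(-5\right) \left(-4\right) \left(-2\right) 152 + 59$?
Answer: $-6021$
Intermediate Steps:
$\left(-5\right) \left(-4\right) \left(-2\right) 152 + 59 = 20 \left(-2\right) 152 + 59 = \left(-40\right) 152 + 59 = -6080 + 59 = -6021$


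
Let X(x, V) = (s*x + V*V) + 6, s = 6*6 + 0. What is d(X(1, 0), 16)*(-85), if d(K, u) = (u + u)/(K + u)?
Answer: -1360/29 ≈ -46.897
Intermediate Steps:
s = 36 (s = 36 + 0 = 36)
X(x, V) = 6 + V² + 36*x (X(x, V) = (36*x + V*V) + 6 = (36*x + V²) + 6 = (V² + 36*x) + 6 = 6 + V² + 36*x)
d(K, u) = 2*u/(K + u) (d(K, u) = (2*u)/(K + u) = 2*u/(K + u))
d(X(1, 0), 16)*(-85) = (2*16/((6 + 0² + 36*1) + 16))*(-85) = (2*16/((6 + 0 + 36) + 16))*(-85) = (2*16/(42 + 16))*(-85) = (2*16/58)*(-85) = (2*16*(1/58))*(-85) = (16/29)*(-85) = -1360/29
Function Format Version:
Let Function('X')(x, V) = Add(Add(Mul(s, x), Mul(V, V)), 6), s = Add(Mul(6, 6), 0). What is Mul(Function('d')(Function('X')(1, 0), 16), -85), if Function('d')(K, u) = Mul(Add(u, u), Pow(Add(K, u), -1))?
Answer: Rational(-1360, 29) ≈ -46.897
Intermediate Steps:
s = 36 (s = Add(36, 0) = 36)
Function('X')(x, V) = Add(6, Pow(V, 2), Mul(36, x)) (Function('X')(x, V) = Add(Add(Mul(36, x), Mul(V, V)), 6) = Add(Add(Mul(36, x), Pow(V, 2)), 6) = Add(Add(Pow(V, 2), Mul(36, x)), 6) = Add(6, Pow(V, 2), Mul(36, x)))
Function('d')(K, u) = Mul(2, u, Pow(Add(K, u), -1)) (Function('d')(K, u) = Mul(Mul(2, u), Pow(Add(K, u), -1)) = Mul(2, u, Pow(Add(K, u), -1)))
Mul(Function('d')(Function('X')(1, 0), 16), -85) = Mul(Mul(2, 16, Pow(Add(Add(6, Pow(0, 2), Mul(36, 1)), 16), -1)), -85) = Mul(Mul(2, 16, Pow(Add(Add(6, 0, 36), 16), -1)), -85) = Mul(Mul(2, 16, Pow(Add(42, 16), -1)), -85) = Mul(Mul(2, 16, Pow(58, -1)), -85) = Mul(Mul(2, 16, Rational(1, 58)), -85) = Mul(Rational(16, 29), -85) = Rational(-1360, 29)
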